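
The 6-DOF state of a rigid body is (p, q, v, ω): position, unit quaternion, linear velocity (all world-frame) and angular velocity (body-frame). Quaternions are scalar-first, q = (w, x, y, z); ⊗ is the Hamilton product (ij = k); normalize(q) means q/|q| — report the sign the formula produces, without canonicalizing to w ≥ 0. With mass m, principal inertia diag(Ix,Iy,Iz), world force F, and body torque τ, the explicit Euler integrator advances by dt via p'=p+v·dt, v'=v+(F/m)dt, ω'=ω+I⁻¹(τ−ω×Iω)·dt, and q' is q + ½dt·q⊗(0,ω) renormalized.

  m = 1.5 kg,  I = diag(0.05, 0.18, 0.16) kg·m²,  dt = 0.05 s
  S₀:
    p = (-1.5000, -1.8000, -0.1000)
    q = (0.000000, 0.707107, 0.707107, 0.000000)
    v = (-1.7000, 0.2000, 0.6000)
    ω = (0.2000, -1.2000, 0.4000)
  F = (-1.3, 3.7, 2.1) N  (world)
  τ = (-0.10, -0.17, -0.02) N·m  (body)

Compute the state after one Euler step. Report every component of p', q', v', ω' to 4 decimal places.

p' = (-1.5850, -1.7900, -0.0700)
q' = (0.0177, 0.7138, 0.6997, -0.0247)
v' = (-1.7433, 0.3233, 0.6700)
ω' = (0.0904, -1.2448, 0.4035)

angular accel α = (-2.1920, -0.8956, 0.0700)
new body rate ω' = (0.0904, -1.2448, 0.4035)
2q̇ = q⊗(0,ω) = (0.7071070, 0.2828428, -0.2828428, -0.9899498)
q' = normalize(q + ½dt·q⊗(0,ω)) = (0.0177, 0.7138, 0.6997, -0.0247)
linear accel F/m = (-0.8667, 2.4667, 1.4000)
new position p' = (-1.5850, -1.7900, -0.0700)
v' = v + a·dt = (-1.7433, 0.3233, 0.6700)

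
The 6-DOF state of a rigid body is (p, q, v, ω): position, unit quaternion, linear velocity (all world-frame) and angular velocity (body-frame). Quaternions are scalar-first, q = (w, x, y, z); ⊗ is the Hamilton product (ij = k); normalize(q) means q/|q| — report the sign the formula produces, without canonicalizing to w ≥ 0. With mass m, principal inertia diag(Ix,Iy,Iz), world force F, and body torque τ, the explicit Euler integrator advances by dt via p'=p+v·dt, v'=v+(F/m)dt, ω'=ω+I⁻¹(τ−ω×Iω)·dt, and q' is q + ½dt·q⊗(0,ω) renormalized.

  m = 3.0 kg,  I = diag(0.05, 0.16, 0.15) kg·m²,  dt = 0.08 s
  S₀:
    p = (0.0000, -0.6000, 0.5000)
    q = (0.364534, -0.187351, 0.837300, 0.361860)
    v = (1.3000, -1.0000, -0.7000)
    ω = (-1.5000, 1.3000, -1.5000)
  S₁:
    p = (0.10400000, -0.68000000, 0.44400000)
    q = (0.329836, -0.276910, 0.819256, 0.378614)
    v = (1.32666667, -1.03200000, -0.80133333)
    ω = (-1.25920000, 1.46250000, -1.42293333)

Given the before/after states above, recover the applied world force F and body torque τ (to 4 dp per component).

v₁ − v₀ = (0.02666667, -0.03200000, -0.10133333)
m·(v₁−v₀)/dt = (1.0000, -1.2000, -3.8000)
ω₁ − ω₀ = (0.24080000, 0.16250000, 0.07706667)
gyro term ω₀×Iω₀ = (0.0195, -0.2250, -0.2145)
applied torque τ = (0.1700, 0.1000, -0.0700)

F = (1.0000, -1.2000, -3.8000)
τ = (0.1700, 0.1000, -0.0700)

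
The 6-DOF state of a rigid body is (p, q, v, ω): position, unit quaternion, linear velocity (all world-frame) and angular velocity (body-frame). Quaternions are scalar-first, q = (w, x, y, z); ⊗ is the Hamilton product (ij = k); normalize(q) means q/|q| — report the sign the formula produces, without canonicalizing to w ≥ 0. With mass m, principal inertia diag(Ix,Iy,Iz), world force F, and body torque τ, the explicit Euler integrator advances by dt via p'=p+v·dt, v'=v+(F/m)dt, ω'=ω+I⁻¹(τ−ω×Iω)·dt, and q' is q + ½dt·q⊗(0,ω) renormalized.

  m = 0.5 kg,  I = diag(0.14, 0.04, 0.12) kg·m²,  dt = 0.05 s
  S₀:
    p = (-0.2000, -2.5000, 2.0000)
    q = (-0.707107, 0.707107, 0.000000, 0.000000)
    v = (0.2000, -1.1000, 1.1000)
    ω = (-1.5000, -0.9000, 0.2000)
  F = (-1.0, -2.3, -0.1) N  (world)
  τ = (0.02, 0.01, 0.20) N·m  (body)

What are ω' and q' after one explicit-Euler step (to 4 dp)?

ω' = (-1.4877, -0.8800, 0.3396)
q' = (-0.6799, 0.7329, 0.0124, -0.0194)

precession coupling ω×(Iω) = (-0.0144, -0.0060, -0.1350)
(τ − ω×Iω)/I = (0.2457, 0.4000, 2.7917)
ω + α·dt = (-1.4877, -0.8800, 0.3396)
q⊗(0,ω) = (1.0606605, 1.0606605, 0.4949749, -0.7778177)
q' = normalize(q + ½dt·q⊗(0,ω)) = (-0.6799, 0.7329, 0.0124, -0.0194)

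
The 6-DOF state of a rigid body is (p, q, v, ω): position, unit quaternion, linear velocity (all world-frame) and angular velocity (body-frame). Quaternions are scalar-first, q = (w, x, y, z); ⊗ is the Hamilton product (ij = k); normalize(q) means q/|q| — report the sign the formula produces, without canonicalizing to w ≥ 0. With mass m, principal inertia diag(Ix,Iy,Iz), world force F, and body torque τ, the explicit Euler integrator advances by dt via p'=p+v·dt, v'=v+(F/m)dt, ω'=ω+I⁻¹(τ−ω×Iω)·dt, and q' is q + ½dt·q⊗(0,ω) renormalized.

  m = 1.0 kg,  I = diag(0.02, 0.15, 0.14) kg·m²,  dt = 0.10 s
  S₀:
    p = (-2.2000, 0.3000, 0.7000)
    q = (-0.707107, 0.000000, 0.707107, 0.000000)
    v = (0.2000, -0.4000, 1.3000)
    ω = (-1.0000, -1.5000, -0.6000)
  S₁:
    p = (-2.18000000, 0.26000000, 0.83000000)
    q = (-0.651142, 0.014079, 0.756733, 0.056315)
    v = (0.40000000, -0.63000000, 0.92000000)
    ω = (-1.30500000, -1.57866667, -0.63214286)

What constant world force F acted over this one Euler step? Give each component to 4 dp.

Δv = v₁−v₀ = (0.20000000, -0.23000000, -0.38000000)
F = m·Δv/dt = (2.0000, -2.3000, -3.8000)

F = (2.0000, -2.3000, -3.8000)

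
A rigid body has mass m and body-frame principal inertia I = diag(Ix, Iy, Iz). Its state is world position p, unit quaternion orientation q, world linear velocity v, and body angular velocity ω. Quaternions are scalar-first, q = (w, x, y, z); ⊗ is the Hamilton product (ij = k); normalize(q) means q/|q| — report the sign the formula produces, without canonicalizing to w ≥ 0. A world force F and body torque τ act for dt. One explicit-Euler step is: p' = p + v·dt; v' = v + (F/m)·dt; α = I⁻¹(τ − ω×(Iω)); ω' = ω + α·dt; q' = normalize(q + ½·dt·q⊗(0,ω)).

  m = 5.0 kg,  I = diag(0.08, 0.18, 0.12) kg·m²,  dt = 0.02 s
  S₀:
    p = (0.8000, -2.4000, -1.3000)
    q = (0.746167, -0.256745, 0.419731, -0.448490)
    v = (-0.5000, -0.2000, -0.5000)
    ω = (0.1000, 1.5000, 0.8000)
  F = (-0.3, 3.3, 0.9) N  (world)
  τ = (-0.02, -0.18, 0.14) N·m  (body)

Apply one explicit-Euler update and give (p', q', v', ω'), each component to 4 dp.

precession coupling ω×(Iω) = (-0.0720, -0.0032, 0.0150)
angular accel α = (0.6500, -0.9822, 1.0417)
new body rate ω' = (0.1130, 1.4804, 0.8208)
2q̇ = q⊗(0,ω) = (-0.2451300, 1.0831365, 1.2797975, 0.1698430)
q + ½dt·q⊗(0,ω), renormalized = (0.7436, -0.2459, 0.4325, -0.4467)
a = (-0.0600, 0.6600, 0.1800)
new position p' = (0.7900, -2.4040, -1.3100)
v + (F/m)dt = (-0.5012, -0.1868, -0.4964)

p' = (0.7900, -2.4040, -1.3100)
q' = (0.7436, -0.2459, 0.4325, -0.4467)
v' = (-0.5012, -0.1868, -0.4964)
ω' = (0.1130, 1.4804, 0.8208)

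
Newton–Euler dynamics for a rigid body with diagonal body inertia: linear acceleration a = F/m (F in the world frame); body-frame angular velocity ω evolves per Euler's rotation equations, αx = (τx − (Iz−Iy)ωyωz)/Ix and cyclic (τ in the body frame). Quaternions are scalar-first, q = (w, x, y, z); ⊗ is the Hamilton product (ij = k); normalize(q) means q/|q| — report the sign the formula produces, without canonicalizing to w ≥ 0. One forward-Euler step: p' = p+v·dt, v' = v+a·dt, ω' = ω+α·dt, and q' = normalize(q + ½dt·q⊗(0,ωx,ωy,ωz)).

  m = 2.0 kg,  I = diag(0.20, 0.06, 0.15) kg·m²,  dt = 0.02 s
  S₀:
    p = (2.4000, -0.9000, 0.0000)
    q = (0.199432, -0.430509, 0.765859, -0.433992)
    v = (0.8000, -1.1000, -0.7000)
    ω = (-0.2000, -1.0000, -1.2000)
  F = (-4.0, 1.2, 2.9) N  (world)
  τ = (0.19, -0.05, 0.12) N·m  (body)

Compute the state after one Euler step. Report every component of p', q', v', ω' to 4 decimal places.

precession coupling ω×(Iω) = (0.1080, 0.0120, -0.0280)
(τ − ω×Iω)/I = (0.4100, -1.0333, 0.9867)
ω' = ω + α·dt = (-0.1918, -1.0207, -1.1803)
2q̇ = q⊗(0,ω) = (0.1589668, -1.3929092, -0.6292444, 0.3443624)
updated quaternion q' = (0.2010, -0.4444, 0.7595, -0.4305)
p' = p + v·dt = (2.4160, -0.9220, -0.0140)
v' = v + a·dt = (0.7600, -1.0880, -0.6710)

p' = (2.4160, -0.9220, -0.0140)
q' = (0.2010, -0.4444, 0.7595, -0.4305)
v' = (0.7600, -1.0880, -0.6710)
ω' = (-0.1918, -1.0207, -1.1803)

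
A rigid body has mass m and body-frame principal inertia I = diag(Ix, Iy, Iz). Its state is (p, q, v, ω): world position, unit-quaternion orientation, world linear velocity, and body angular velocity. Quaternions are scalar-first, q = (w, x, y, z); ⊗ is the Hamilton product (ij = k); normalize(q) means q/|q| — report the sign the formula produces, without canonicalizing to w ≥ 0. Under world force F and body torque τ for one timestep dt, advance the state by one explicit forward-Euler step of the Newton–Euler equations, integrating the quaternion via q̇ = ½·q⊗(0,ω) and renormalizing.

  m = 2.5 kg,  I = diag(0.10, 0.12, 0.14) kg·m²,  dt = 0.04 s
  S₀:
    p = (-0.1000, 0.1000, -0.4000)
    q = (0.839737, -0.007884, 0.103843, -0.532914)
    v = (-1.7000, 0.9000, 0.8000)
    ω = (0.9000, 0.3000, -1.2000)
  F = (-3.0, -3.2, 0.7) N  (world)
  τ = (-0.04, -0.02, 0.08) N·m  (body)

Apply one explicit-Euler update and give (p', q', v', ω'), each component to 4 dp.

p' = (-0.1680, 0.1360, -0.3680)
q' = (0.8261, 0.0079, 0.0991, -0.5547)
v' = (-1.7480, 0.8488, 0.8112)
ω' = (0.8869, 0.2789, -1.1787)

p' = p + v·dt = (-0.1680, 0.1360, -0.3680)
v' = v + a·dt = (-1.7480, 0.8488, 0.8112)
ω×(Iω) gyroscopic = (-0.0072, 0.0432, 0.0054)
angular accel α = (-0.3280, -0.5267, 0.5329)
new body rate ω' = (0.8869, 0.2789, -1.1787)
Hamilton product q⊗(0,ω) = (-0.6635541, 0.7910259, -0.2371623, -1.1035083)
updated quaternion q' = (0.8261, 0.0079, 0.0991, -0.5547)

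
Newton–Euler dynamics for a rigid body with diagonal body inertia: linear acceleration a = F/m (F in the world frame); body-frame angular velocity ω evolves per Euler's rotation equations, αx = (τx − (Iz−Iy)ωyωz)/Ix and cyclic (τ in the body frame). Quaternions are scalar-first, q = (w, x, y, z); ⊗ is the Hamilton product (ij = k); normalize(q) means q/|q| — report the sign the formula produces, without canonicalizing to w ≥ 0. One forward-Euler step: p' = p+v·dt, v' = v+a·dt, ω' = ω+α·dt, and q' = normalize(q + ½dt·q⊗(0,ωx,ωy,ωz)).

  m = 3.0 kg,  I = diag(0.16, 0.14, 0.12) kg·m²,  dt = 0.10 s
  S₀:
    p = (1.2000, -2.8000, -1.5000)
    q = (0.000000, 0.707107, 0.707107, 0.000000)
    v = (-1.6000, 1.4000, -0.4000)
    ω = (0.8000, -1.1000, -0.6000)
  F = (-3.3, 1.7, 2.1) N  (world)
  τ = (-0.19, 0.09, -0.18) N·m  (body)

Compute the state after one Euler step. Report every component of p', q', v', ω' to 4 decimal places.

a = F/m = (-1.1000, 0.5667, 0.7000)
p + v·dt = (1.0400, -2.6600, -1.5400)
v' = v + a·dt = (-1.7100, 1.4567, -0.3300)
precession coupling ω×(Iω) = (-0.0132, -0.0192, 0.0176)
(τ − ω×Iω)/I = (-1.1050, 0.7800, -1.6467)
new body rate ω' = (0.6895, -1.0220, -0.7647)
Hamilton product q⊗(0,ω) = (0.2121321, -0.4242642, 0.4242642, -1.3435033)
q + ½dt·q⊗(0,ω), renormalized = (0.0106, 0.6840, 0.7263, -0.0670)

p' = (1.0400, -2.6600, -1.5400)
q' = (0.0106, 0.6840, 0.7263, -0.0670)
v' = (-1.7100, 1.4567, -0.3300)
ω' = (0.6895, -1.0220, -0.7647)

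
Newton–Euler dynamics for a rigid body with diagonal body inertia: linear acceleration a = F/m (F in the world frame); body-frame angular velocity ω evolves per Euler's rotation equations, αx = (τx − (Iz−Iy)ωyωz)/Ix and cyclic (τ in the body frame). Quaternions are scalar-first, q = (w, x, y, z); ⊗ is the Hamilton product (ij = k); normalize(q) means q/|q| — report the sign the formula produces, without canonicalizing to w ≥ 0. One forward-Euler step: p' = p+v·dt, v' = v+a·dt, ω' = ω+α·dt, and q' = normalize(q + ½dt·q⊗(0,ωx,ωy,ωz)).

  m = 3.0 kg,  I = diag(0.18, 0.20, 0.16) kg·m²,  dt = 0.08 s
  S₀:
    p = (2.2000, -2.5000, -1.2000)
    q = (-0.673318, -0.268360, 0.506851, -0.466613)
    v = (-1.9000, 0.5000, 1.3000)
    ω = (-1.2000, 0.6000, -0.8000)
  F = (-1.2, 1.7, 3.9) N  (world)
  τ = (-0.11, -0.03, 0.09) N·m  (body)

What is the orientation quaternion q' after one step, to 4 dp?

Hamilton product q⊗(0,ω) = (-0.9994330, 0.6824686, -0.0587432, 0.9858596)
q' = normalize(q + ½dt·q⊗(0,ω)) = (-0.7119, -0.2406, 0.5035, -0.4263)

q' = (-0.7119, -0.2406, 0.5035, -0.4263)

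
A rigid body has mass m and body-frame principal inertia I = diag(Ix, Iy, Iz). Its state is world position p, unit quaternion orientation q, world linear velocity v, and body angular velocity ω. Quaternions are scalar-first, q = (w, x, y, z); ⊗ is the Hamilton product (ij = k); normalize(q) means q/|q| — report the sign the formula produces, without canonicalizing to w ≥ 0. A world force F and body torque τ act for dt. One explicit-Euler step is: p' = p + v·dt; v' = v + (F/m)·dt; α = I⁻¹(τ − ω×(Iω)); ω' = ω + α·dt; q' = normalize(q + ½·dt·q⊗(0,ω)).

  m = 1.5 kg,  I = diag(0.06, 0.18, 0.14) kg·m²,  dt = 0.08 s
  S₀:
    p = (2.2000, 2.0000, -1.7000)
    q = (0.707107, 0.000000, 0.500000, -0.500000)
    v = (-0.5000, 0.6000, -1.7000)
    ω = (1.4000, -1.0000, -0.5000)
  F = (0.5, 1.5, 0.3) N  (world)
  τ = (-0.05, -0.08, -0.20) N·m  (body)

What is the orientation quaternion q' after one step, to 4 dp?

Hamilton product q⊗(0,ω) = (0.2500000, 0.2399498, -1.4071070, -1.0535535)
updated quaternion q' = (0.7153, 0.0096, 0.4426, -0.5408)

q' = (0.7153, 0.0096, 0.4426, -0.5408)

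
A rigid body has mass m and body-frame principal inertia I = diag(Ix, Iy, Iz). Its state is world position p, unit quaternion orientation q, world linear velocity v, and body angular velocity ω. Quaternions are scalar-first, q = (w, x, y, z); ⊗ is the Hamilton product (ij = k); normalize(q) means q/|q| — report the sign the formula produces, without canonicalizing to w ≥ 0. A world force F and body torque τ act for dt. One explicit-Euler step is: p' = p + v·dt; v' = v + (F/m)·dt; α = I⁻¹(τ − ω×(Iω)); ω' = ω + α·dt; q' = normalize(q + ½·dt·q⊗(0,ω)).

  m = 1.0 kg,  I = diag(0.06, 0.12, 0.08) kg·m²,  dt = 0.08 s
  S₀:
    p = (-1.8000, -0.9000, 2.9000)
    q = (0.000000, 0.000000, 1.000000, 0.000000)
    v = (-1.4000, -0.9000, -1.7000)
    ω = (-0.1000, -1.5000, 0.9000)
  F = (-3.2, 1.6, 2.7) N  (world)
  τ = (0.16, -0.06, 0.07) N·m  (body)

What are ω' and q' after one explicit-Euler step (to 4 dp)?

(τ − ω×Iω)/I = (1.7667, -0.5150, 0.7625)
ω + α·dt = (0.0413, -1.5412, 0.9610)
Hamilton product q⊗(0,ω) = (1.5000000, 0.9000000, 0.0000000, 0.1000000)
updated quaternion q' = (0.0599, 0.0359, 0.9976, 0.0040)

ω' = (0.0413, -1.5412, 0.9610)
q' = (0.0599, 0.0359, 0.9976, 0.0040)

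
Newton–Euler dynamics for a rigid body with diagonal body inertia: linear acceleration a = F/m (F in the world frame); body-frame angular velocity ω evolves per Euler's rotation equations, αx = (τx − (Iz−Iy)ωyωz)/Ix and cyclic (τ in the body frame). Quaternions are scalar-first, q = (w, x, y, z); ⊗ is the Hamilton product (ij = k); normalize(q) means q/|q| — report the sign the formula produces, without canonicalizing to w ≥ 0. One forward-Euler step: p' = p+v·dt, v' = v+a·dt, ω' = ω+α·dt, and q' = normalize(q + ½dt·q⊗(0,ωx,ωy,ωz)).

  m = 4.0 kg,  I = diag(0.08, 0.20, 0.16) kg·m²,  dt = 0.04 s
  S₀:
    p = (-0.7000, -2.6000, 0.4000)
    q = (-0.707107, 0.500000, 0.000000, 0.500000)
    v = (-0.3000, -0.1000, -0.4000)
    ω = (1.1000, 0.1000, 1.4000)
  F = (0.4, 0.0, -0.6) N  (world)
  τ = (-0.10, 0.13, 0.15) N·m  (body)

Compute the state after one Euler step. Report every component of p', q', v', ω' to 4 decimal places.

gyro term ω×Iω = (-0.0056, -0.1232, 0.0132)
(τ − ω×Iω)/I = (-1.1800, 1.2660, 0.8550)
ω' = ω + α·dt = (1.0528, 0.1506, 1.4342)
q⊗(0,ω) = (-1.2500000, -0.8278177, -0.2207107, -0.9399498)
q + ½dt·q⊗(0,ω), renormalized = (-0.7316, 0.4831, -0.0044, 0.4809)
a = (0.1000, 0.0000, -0.1500)
p + v·dt = (-0.7120, -2.6040, 0.3840)
v' = v + a·dt = (-0.2960, -0.1000, -0.4060)

p' = (-0.7120, -2.6040, 0.3840)
q' = (-0.7316, 0.4831, -0.0044, 0.4809)
v' = (-0.2960, -0.1000, -0.4060)
ω' = (1.0528, 0.1506, 1.4342)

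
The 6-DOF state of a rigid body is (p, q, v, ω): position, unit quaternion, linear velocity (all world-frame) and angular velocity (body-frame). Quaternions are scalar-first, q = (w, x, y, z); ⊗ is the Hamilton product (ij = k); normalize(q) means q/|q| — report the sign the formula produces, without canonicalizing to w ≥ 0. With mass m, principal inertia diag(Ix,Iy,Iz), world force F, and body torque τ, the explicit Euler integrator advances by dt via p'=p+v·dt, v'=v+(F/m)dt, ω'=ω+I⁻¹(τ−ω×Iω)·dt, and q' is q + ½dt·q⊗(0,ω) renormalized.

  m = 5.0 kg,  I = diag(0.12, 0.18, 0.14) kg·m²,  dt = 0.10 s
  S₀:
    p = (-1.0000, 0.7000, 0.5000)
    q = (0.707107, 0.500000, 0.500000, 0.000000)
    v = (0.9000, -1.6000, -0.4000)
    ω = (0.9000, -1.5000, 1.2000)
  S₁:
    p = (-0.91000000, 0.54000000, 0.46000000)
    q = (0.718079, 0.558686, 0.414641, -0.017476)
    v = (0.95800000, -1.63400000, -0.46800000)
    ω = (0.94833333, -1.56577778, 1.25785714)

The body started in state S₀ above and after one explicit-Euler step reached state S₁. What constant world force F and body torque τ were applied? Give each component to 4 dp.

F = (2.9000, -1.7000, -3.4000)
τ = (0.1300, -0.1400, 0.0000)

Δv = v₁−v₀ = (0.05800000, -0.03400000, -0.06800000)
m·(v₁−v₀)/dt = (2.9000, -1.7000, -3.4000)
Δω = ω₁−ω₀ = (0.04833333, -0.06577778, 0.05785714)
applied torque τ = (0.1300, -0.1400, 0.0000)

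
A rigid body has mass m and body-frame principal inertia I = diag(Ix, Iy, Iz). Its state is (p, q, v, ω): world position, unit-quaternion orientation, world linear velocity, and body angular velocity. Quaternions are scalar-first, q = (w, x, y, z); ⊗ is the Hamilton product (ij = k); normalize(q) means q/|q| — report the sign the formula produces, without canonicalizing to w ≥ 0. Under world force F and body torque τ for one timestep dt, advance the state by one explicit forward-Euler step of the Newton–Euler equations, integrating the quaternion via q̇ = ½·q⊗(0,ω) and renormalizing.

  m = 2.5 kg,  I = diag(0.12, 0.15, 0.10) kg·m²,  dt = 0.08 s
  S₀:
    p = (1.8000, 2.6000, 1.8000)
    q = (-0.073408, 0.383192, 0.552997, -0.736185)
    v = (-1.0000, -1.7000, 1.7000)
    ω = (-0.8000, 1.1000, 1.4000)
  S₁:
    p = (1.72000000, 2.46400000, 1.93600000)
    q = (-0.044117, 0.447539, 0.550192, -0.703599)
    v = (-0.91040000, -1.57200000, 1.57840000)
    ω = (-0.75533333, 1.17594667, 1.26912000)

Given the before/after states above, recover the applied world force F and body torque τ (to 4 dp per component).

v₁ − v₀ = (0.08960000, 0.12800000, -0.12160000)
m·(v₁−v₀)/dt = (2.8000, 4.0000, -3.8000)
rate change Δω = (0.04466667, 0.07594667, -0.13088000)
ω₀×(Iω₀) = (-0.0770, -0.0224, -0.0264)
I·α + gyro = (-0.0100, 0.1200, -0.1900)

F = (2.8000, 4.0000, -3.8000)
τ = (-0.0100, 0.1200, -0.1900)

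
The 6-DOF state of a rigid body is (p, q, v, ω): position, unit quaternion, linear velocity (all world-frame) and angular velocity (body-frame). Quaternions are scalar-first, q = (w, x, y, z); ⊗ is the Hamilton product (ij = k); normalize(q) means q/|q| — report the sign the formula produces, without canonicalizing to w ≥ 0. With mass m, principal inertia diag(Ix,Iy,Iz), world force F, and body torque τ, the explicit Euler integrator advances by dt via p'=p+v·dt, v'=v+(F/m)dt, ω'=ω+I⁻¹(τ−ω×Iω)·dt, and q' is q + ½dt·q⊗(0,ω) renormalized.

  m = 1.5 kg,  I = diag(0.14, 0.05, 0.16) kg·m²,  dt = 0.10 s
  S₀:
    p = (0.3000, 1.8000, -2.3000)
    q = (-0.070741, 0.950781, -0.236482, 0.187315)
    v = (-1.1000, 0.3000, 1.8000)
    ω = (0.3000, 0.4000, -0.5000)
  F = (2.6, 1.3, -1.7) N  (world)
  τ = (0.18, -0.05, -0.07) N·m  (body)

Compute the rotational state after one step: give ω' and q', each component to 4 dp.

ω' = (0.4443, 0.2940, -0.5370)
q' = (-0.0755, 0.9513, -0.2112, 0.2115)

ω×(Iω) gyroscopic = (-0.0220, 0.0030, -0.0108)
angular accel α = (1.4429, -1.0600, -0.3700)
new body rate ω' = (0.4443, 0.2940, -0.5370)
q⊗(0,ω) = (-0.0969840, 0.0220927, 0.5032886, 0.4866275)
q + ½dt·q⊗(0,ω), renormalized = (-0.0755, 0.9513, -0.2112, 0.2115)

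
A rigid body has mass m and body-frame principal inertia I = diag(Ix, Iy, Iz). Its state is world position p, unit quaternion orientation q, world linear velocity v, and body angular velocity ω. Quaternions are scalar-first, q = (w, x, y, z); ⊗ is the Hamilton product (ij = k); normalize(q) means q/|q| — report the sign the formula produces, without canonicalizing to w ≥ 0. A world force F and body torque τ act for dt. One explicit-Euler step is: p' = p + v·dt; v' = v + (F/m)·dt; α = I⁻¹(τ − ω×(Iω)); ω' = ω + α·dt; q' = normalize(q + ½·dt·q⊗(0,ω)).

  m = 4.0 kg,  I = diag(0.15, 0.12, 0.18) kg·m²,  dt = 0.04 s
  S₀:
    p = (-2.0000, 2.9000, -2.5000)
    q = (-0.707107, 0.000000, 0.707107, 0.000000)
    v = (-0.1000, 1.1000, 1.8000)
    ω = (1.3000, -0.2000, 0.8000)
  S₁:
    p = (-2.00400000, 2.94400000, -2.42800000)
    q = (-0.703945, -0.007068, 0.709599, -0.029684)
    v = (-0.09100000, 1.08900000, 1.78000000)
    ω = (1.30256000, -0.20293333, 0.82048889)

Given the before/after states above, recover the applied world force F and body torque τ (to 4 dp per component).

ω₁ − ω₀ = (0.00256000, -0.00293333, 0.02048889)
precession coupling = (-0.0096, -0.0312, 0.0078)
τ = I·(Δω/dt) + ω₀×(Iω₀) = (0.0000, -0.0400, 0.1000)
velocity change Δv = (0.00900000, -0.01100000, -0.02000000)
F = m·Δv/dt = (0.9000, -1.1000, -2.0000)

F = (0.9000, -1.1000, -2.0000)
τ = (0.0000, -0.0400, 0.1000)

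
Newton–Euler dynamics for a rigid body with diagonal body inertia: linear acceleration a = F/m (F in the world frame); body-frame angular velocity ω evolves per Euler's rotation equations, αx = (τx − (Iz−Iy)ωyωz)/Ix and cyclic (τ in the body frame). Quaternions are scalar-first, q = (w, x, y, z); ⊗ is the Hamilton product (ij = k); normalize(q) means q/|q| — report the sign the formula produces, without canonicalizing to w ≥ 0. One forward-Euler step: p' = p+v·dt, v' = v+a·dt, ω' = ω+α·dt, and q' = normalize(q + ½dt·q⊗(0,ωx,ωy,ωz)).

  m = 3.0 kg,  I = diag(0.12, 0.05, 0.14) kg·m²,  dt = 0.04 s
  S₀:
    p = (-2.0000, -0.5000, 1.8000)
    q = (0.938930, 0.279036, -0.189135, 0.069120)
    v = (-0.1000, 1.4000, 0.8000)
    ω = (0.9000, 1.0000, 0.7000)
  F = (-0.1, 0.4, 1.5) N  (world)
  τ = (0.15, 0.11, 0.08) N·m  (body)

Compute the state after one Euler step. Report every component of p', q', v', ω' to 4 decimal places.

a = (-0.0333, 0.1333, 0.5000)
p' = p + v·dt = (-2.0040, -0.4440, 1.8320)
v' = v + a·dt = (-0.1013, 1.4053, 0.8200)
ω×(Iω) gyroscopic = (0.0630, -0.0126, -0.0630)
(τ − ω×Iω)/I = (0.7250, 2.4520, 1.0214)
ω + α·dt = (0.9290, 1.0981, 0.7409)
q⊗(0,ω) = (-0.1103814, 0.6435225, 0.8058128, 1.1065085)
q' = normalize(q + ½dt·q⊗(0,ω)) = (0.9363, 0.2918, -0.1729, 0.0912)

p' = (-2.0040, -0.4440, 1.8320)
q' = (0.9363, 0.2918, -0.1729, 0.0912)
v' = (-0.1013, 1.4053, 0.8200)
ω' = (0.9290, 1.0981, 0.7409)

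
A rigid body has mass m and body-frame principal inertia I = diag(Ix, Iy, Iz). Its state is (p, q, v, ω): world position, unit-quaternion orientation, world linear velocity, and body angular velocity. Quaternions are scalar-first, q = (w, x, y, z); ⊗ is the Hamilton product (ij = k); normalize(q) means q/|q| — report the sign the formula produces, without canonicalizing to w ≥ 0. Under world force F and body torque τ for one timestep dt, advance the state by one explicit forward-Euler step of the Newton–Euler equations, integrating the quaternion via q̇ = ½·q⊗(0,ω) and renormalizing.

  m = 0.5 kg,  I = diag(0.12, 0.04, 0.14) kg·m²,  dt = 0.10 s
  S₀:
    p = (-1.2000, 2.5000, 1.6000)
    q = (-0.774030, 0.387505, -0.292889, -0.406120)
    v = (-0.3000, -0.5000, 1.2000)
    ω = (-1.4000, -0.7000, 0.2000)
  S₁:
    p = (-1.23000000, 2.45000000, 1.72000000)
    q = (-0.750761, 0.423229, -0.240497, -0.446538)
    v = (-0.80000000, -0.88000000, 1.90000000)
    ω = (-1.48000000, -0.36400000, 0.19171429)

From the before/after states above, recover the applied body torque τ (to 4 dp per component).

ω₁ − ω₀ = (-0.08000000, 0.33600000, -0.00828571)
precession coupling = (-0.0140, 0.0056, -0.0784)
τ = I·(Δω/dt) + ω₀×(Iω₀) = (-0.1100, 0.1400, -0.0900)

τ = (-0.1100, 0.1400, -0.0900)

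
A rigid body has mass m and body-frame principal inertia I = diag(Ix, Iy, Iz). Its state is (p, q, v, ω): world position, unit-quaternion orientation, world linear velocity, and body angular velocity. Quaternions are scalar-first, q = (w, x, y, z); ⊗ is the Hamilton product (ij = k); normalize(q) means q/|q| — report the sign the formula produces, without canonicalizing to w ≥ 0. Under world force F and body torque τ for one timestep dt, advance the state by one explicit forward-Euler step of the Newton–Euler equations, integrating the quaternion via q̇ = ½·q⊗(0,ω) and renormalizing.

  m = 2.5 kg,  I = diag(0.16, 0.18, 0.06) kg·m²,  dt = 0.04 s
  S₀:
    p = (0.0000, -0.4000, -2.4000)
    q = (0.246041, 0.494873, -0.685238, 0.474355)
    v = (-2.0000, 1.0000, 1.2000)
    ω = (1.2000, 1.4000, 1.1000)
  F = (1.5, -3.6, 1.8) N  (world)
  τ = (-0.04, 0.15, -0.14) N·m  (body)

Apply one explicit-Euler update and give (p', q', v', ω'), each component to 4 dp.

p' = (-0.0800, -0.3600, -2.3520)
q' = (0.2427, 0.4720, -0.6772, 0.5096)
v' = (-1.9760, 0.9424, 1.2288)
ω' = (1.2362, 1.4040, 0.9843)

a = (0.6000, -1.4400, 0.7200)
new position p' = (-0.0800, -0.3600, -2.3520)
v' = v + a·dt = (-1.9760, 0.9424, 1.2288)
ω×(Iω) gyroscopic = (-0.1848, 0.1320, 0.0336)
angular accel α = (0.9050, 0.1000, -2.8933)
new body rate ω' = (1.2362, 1.4040, 0.9843)
Hamilton product q⊗(0,ω) = (-0.1563049, -1.1226096, 0.3693231, 1.7857529)
updated quaternion q' = (0.2427, 0.4720, -0.6772, 0.5096)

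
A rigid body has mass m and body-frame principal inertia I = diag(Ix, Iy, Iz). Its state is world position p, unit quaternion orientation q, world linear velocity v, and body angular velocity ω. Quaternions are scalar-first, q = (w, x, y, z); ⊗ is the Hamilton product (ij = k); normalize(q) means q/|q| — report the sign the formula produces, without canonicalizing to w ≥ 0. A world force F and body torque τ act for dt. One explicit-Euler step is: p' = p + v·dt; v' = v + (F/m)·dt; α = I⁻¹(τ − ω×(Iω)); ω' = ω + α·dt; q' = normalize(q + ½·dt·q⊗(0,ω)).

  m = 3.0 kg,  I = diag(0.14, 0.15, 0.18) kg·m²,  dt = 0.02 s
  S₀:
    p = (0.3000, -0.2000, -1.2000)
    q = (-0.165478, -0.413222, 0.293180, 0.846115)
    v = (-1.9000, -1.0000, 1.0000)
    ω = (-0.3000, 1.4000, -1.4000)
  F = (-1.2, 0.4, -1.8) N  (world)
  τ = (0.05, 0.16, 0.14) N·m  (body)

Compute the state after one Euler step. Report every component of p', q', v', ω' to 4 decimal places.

p' = (0.2620, -0.2200, -1.1800)
q' = (-0.1589, -0.4286, 0.2825, 0.8434)
v' = (-1.9080, -0.9973, 0.9880)
ω' = (-0.2845, 1.4236, -1.3840)

a = (-0.4000, 0.1333, -0.6000)
new position p' = (0.2620, -0.2200, -1.1800)
new velocity v' = (-1.9080, -0.9973, 0.9880)
precession coupling ω×(Iω) = (-0.0588, -0.0168, -0.0042)
(τ − ω×Iω)/I = (0.7771, 1.1787, 0.8011)
ω' = ω + α·dt = (-0.2845, 1.4236, -1.3840)
2q̇ = q⊗(0,ω) = (0.6501424, -1.5453696, -1.0640145, -0.2588876)
q' = normalize(q + ½dt·q⊗(0,ω)) = (-0.1589, -0.4286, 0.2825, 0.8434)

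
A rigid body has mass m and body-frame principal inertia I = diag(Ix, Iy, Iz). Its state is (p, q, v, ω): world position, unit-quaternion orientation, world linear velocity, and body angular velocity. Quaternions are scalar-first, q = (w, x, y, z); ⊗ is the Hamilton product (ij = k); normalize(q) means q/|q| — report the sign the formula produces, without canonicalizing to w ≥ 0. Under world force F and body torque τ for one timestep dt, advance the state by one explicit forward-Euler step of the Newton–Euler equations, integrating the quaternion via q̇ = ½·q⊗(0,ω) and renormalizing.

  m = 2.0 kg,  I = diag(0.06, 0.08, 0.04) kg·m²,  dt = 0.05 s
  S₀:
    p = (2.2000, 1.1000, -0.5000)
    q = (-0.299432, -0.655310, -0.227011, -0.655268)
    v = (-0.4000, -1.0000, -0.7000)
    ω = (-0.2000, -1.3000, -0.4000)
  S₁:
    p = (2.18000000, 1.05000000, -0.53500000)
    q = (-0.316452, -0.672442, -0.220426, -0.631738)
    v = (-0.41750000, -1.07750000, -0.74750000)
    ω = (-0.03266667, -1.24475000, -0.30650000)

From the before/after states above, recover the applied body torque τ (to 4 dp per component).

τ = (0.1800, 0.0900, 0.0800)

rate change Δω = (0.16733333, 0.05525000, 0.09350000)
gyro term ω₀×Iω₀ = (-0.0208, 0.0016, 0.0052)
applied torque τ = (0.1800, 0.0900, 0.0800)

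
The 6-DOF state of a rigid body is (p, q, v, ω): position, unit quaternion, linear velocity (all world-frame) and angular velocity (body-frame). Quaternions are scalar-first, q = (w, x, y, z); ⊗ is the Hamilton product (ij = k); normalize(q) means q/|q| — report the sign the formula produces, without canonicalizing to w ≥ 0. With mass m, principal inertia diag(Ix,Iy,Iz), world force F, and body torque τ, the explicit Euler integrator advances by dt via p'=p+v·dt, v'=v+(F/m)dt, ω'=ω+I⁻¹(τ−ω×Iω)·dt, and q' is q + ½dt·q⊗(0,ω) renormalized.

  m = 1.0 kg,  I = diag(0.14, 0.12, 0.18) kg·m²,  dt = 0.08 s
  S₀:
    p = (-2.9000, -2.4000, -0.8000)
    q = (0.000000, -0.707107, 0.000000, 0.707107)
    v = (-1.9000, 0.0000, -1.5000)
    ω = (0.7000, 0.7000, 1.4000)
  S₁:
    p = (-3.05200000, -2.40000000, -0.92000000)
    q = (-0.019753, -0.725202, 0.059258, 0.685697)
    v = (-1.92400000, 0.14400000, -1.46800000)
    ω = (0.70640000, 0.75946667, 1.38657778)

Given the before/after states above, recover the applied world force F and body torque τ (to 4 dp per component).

ω₁ − ω₀ = (0.00640000, 0.05946667, -0.01342222)
gyro term ω₀×Iω₀ = (0.0588, -0.0392, -0.0098)
applied torque τ = (0.0700, 0.0500, -0.0400)
Δv = v₁−v₀ = (-0.02400000, 0.14400000, 0.03200000)
m·(v₁−v₀)/dt = (-0.3000, 1.8000, 0.4000)

F = (-0.3000, 1.8000, 0.4000)
τ = (0.0700, 0.0500, -0.0400)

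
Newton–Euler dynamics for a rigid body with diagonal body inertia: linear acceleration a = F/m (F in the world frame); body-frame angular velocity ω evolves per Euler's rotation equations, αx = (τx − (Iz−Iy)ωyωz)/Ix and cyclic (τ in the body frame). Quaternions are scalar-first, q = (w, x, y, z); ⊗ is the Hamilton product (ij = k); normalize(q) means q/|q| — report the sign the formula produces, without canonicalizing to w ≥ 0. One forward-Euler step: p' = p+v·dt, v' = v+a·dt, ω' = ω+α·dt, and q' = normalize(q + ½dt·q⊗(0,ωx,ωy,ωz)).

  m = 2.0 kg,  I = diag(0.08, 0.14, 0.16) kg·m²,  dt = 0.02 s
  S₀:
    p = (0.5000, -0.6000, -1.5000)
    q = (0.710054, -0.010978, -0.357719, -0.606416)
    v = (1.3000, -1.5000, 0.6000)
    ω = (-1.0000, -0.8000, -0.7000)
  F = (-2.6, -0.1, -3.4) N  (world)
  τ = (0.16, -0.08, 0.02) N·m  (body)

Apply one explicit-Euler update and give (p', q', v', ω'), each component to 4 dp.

new position p' = (0.5260, -0.6300, -1.4880)
new velocity v' = (1.2740, -1.5010, 0.5660)
precession coupling ω×(Iω) = (0.0112, -0.0560, 0.0480)
(τ − ω×Iω)/I = (1.8600, -0.1714, -0.1750)
ω + α·dt = (-0.9628, -0.8034, -0.7035)
Hamilton product q⊗(0,ω) = (-0.7216444, -0.9447835, 0.0306882, -0.8459744)
q' = normalize(q + ½dt·q⊗(0,ω)) = (0.7028, -0.0204, -0.3574, -0.6148)

p' = (0.5260, -0.6300, -1.4880)
q' = (0.7028, -0.0204, -0.3574, -0.6148)
v' = (1.2740, -1.5010, 0.5660)
ω' = (-0.9628, -0.8034, -0.7035)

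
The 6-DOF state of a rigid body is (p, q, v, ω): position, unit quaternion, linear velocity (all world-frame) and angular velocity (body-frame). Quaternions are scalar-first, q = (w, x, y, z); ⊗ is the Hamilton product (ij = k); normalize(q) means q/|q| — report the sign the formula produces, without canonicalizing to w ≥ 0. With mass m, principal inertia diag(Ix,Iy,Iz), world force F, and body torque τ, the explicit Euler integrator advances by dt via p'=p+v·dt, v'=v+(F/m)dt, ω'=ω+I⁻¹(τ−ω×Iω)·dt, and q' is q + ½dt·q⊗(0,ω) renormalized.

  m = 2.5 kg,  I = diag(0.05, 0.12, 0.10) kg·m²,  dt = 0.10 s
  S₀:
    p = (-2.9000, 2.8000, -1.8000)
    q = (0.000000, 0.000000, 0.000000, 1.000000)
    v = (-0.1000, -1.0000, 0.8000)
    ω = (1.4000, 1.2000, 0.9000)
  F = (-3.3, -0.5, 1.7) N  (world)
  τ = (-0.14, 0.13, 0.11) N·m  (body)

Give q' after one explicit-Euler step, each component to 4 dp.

q' = (-0.0448, -0.0597, 0.0696, 0.9948)

Hamilton product q⊗(0,ω) = (-0.9000000, -1.2000000, 1.4000000, 0.0000000)
q' = normalize(q + ½dt·q⊗(0,ω)) = (-0.0448, -0.0597, 0.0696, 0.9948)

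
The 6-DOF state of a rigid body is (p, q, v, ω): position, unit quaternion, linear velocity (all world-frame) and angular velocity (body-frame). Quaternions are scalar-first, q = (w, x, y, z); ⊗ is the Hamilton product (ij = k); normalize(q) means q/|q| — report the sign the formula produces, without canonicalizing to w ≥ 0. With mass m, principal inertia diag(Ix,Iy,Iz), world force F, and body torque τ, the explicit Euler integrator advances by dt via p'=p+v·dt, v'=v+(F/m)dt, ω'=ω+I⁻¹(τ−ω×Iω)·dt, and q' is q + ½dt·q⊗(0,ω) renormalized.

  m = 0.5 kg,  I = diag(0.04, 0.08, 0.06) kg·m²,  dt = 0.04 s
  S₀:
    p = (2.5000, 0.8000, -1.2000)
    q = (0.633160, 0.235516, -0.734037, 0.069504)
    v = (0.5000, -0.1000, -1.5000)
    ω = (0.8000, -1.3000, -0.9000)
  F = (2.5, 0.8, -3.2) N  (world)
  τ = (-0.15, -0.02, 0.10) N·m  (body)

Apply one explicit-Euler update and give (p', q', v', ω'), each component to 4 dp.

p' = (2.5200, 0.7960, -1.2600)
q' = (0.6112, 0.2605, -0.7447, 0.0637)
v' = (0.7000, -0.0360, -1.7560)
ω' = (0.6734, -1.3172, -0.8056)

ω×(Iω) gyroscopic = (-0.0234, 0.0144, -0.0416)
α = I⁻¹(τ − ω×Iω) = (-3.1650, -0.4300, 2.3600)
ω + α·dt = (0.6734, -1.3172, -0.8056)
Hamilton product q⊗(0,ω) = (-1.0801073, 1.2575165, -0.5555404, -0.2887852)
updated quaternion q' = (0.6112, 0.2605, -0.7447, 0.0637)
p' = p + v·dt = (2.5200, 0.7960, -1.2600)
v + (F/m)dt = (0.7000, -0.0360, -1.7560)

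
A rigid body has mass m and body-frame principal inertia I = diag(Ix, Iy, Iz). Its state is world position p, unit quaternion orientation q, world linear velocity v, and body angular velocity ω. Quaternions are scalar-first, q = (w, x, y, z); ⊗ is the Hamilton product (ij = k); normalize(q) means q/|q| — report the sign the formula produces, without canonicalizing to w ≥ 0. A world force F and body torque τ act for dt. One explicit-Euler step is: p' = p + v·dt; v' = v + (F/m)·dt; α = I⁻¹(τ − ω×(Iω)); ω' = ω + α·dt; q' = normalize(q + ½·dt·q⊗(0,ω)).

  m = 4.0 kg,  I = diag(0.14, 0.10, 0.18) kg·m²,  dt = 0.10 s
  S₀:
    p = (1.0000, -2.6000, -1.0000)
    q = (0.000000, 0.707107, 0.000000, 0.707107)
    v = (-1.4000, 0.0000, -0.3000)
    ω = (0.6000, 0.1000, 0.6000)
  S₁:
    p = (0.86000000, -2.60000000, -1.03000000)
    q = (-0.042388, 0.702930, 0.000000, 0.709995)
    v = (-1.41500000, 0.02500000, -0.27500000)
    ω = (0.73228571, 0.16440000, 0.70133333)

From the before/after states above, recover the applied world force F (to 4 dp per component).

velocity change Δv = (-0.01500000, 0.02500000, 0.02500000)
applied force F = (-0.6000, 1.0000, 1.0000)

F = (-0.6000, 1.0000, 1.0000)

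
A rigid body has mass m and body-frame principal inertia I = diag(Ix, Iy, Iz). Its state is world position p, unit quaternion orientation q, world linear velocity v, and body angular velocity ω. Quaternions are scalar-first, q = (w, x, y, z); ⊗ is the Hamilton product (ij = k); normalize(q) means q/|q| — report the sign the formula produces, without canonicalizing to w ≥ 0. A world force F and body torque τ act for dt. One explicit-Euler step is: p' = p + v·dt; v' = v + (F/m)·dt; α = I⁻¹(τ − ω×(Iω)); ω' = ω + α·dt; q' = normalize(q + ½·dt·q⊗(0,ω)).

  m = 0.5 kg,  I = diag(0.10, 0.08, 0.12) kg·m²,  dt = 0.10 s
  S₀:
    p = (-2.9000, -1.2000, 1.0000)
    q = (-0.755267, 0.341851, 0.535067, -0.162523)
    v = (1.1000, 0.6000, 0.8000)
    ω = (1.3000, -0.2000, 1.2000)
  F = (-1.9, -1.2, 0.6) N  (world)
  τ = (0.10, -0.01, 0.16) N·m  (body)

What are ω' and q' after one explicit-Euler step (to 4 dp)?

α = I⁻¹(τ − ω×Iω) = (1.0960, 0.2650, 1.2900)
ω + α·dt = (1.4096, -0.1735, 1.3290)
2q̇ = q⊗(0,ω) = (-0.1423653, -0.3722713, -0.4704477, -1.6702777)
updated quaternion q' = (-0.7594, 0.3220, 0.5095, -0.2451)

ω' = (1.4096, -0.1735, 1.3290)
q' = (-0.7594, 0.3220, 0.5095, -0.2451)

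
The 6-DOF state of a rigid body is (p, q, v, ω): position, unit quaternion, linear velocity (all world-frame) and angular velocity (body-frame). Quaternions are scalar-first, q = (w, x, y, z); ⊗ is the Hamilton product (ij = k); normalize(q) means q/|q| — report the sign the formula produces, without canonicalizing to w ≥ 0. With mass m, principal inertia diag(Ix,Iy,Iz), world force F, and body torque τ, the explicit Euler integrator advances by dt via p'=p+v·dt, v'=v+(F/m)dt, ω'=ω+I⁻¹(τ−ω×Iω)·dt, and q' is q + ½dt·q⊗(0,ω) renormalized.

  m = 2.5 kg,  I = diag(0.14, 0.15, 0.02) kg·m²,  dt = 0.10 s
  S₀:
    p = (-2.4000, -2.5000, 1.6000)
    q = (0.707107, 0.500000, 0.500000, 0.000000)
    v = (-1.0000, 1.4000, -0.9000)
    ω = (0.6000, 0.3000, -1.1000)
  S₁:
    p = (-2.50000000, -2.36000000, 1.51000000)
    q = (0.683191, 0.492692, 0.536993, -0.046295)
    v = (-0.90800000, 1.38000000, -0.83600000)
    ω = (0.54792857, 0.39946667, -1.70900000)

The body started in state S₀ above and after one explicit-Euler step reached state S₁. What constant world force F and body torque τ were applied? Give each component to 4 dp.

F = (2.3000, -0.5000, 1.6000)
τ = (-0.0300, 0.0700, -0.1200)

rate change Δω = (-0.05207143, 0.09946667, -0.60900000)
precession coupling = (0.0429, -0.0792, 0.0018)
I·α + gyro = (-0.0300, 0.0700, -0.1200)
velocity change Δv = (0.09200000, -0.02000000, 0.06400000)
F = m·Δv/dt = (2.3000, -0.5000, 1.6000)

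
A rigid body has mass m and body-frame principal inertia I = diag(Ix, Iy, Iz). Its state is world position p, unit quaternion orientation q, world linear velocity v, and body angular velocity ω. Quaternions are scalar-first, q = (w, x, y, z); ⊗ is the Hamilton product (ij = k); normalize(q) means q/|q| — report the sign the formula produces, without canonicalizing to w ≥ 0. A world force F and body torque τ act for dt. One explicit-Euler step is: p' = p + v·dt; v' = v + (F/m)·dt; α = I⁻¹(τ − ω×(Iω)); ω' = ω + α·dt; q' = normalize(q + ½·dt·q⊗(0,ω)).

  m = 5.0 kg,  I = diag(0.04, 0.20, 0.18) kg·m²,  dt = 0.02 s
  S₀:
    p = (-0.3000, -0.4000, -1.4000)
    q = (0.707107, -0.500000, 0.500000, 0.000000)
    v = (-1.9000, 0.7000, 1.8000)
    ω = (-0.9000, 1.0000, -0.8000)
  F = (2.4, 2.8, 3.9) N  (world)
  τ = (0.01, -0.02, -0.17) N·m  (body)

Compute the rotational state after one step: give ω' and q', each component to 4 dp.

ω' = (-0.9030, 1.0081, -0.8029)
q' = (0.6975, -0.5103, 0.5030, -0.0062)

ω×(Iω) gyroscopic = (0.0160, -0.1008, -0.1440)
α = I⁻¹(τ − ω×Iω) = (-0.1500, 0.4040, -0.1444)
ω + α·dt = (-0.9030, 1.0081, -0.8029)
Hamilton product q⊗(0,ω) = (-0.9500000, -1.0363963, 0.3071070, -0.6156856)
updated quaternion q' = (0.6975, -0.5103, 0.5030, -0.0062)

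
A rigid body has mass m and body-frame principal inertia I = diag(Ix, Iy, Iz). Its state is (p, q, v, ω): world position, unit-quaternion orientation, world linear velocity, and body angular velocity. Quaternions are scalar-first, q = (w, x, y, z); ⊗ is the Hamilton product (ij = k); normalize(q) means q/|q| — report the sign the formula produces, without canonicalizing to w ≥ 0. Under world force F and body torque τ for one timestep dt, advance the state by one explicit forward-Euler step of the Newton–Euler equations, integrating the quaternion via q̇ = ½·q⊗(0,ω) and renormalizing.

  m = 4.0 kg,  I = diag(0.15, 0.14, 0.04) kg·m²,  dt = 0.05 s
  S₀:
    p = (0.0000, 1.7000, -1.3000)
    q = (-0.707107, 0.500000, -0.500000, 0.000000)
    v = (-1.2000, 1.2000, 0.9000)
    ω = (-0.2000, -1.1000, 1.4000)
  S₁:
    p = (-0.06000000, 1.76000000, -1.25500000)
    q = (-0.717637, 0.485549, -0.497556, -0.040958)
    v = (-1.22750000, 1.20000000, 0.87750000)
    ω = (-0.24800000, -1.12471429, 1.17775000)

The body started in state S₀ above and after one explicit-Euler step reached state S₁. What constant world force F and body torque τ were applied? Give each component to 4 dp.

Δv = v₁−v₀ = (-0.02750000, 0.00000000, -0.02250000)
F = m·Δv/dt = (-2.2000, 0.0000, -1.8000)
ω₁ − ω₀ = (-0.04800000, -0.02471429, -0.22225000)
ω₀×(Iω₀) = (0.1540, -0.0308, -0.0022)
applied torque τ = (0.0100, -0.1000, -0.1800)

F = (-2.2000, 0.0000, -1.8000)
τ = (0.0100, -0.1000, -0.1800)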